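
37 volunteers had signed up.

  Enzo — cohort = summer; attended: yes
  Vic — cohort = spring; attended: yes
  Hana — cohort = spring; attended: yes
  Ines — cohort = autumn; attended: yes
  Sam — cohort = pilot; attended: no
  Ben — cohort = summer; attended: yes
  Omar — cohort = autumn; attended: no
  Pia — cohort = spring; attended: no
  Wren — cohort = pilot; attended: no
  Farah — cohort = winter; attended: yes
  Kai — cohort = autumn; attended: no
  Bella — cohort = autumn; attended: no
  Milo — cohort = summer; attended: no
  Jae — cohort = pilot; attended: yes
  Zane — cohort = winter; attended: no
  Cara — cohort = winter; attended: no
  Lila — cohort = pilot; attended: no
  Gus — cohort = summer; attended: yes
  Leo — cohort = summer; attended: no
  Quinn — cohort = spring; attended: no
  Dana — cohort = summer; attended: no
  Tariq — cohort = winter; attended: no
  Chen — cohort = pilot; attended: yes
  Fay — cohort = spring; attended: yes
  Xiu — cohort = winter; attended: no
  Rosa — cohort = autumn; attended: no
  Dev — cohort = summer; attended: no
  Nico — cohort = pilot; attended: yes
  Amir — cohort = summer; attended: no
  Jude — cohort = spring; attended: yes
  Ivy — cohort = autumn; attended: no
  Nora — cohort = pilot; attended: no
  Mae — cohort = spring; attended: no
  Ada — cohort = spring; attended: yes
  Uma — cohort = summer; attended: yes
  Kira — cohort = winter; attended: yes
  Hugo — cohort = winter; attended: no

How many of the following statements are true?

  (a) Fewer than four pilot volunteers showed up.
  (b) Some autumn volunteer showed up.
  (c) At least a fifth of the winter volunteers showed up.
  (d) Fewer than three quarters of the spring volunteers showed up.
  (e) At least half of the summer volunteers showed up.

(a) pilot: |A| = 7, |A ∩ B| = 3; needs |A ∩ B| < 4 — true.
(b) autumn: |A| = 6, |A ∩ B| = 1; needs A ∩ B ≠ ∅ (|A ∩ B| ≥ 1) — true.
(c) winter: |A| = 7, |A ∩ B| = 2; needs |A ∩ B| / |A| ≥ 1/5 — true.
(d) spring: |A| = 8, |A ∩ B| = 5; needs |A ∩ B| / |A| < 3/4 — true.
(e) summer: |A| = 9, |A ∩ B| = 4; needs |A ∩ B| ≥ |A ∖ B| — false.

4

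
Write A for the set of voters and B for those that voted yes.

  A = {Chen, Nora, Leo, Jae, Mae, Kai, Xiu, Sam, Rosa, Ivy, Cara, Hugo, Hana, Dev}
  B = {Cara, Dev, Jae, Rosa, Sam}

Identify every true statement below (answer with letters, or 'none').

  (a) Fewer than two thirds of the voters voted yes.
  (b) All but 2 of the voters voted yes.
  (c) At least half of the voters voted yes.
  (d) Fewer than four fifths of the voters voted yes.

(a), (d)

|A| = 14, |A ∩ B| = 5, |A ∖ B| = 9.
(a) |A ∩ B| / |A| < 2/3: holds.
(b) |A ∖ B| = 2: fails.
(c) |A ∩ B| ≥ |A ∖ B|: fails.
(d) |A ∩ B| / |A| < 4/5: holds.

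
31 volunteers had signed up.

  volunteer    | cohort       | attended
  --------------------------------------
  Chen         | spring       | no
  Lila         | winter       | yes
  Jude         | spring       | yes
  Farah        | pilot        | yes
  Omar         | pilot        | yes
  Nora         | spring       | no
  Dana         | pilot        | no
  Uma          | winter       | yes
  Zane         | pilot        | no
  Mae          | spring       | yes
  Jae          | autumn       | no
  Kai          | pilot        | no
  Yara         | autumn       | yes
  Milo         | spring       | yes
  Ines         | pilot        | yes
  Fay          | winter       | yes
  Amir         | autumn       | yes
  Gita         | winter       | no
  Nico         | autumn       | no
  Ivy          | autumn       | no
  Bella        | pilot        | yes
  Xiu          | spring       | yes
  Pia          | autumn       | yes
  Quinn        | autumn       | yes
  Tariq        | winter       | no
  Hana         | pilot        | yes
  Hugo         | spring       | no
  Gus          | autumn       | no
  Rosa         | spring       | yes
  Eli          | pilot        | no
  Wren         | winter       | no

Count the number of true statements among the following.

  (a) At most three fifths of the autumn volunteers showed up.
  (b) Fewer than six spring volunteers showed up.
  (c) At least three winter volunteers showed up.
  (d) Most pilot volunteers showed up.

4

(a) autumn: |A| = 8, |A ∩ B| = 4; needs |A ∩ B| / |A| ≤ 3/5 — true.
(b) spring: |A| = 8, |A ∩ B| = 5; needs |A ∩ B| < 6 — true.
(c) winter: |A| = 6, |A ∩ B| = 3; needs |A ∩ B| ≥ 3 — true.
(d) pilot: |A| = 9, |A ∩ B| = 5; needs |A ∩ B| > |A ∖ B| — true.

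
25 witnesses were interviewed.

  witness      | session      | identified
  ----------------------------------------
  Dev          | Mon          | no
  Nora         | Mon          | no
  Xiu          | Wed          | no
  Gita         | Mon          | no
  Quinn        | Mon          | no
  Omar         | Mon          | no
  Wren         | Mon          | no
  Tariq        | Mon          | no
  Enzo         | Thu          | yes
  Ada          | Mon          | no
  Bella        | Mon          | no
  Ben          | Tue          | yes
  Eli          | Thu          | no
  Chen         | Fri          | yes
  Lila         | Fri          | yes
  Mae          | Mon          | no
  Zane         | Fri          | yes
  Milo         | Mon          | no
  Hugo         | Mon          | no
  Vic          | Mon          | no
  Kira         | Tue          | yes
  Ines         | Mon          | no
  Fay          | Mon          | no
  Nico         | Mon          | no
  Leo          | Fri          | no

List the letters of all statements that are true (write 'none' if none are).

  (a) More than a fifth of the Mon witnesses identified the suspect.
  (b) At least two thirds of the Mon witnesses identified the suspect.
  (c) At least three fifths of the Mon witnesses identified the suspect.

|A| = 16, |A ∩ B| = 0, |A ∖ B| = 16.
(a) |A ∩ B| / |A| > 1/5: fails.
(b) |A ∩ B| / |A| ≥ 2/3: fails.
(c) |A ∩ B| / |A| ≥ 3/5: fails.

none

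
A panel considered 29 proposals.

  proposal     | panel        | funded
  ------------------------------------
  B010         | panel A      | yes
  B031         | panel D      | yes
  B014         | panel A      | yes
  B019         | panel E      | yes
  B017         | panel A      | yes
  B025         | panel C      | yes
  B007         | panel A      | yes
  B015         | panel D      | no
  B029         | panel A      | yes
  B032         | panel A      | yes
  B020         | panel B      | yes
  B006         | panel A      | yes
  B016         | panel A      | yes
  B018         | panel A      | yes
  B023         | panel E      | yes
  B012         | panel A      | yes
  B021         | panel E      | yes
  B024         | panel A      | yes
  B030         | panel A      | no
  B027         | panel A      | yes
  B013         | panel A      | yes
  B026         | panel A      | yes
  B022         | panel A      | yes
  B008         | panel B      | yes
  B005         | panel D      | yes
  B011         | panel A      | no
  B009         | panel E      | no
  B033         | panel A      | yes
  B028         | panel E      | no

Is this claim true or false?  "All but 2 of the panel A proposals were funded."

'All but 2 of the panel A proposals were funded' holds iff |A ∖ B| = 2.
|A| = 18, |A ∩ B| = 16, |A ∖ B| = 2.
|A ∖ B| = 2, so the statement is true.

True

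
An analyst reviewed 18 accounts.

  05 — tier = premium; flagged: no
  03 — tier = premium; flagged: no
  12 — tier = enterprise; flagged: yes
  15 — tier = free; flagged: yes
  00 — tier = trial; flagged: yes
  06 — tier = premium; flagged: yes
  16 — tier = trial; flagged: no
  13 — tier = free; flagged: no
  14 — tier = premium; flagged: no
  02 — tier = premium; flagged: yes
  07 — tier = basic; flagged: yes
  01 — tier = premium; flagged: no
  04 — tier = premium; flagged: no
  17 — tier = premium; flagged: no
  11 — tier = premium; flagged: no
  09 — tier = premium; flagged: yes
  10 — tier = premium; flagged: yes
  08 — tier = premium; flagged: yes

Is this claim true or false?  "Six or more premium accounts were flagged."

False

Truth condition: |A ∩ B| ≥ 6.
A (the restrictor) = {05, 03, 06, 14, 02, 01, 04, 17, 11, 09, 10, 08}, |A| = 12.
A ∩ B = {06, 02, 09, 10, 08}, so |A ∩ B| = 5.
|A ∩ B| = 5, so the statement is false.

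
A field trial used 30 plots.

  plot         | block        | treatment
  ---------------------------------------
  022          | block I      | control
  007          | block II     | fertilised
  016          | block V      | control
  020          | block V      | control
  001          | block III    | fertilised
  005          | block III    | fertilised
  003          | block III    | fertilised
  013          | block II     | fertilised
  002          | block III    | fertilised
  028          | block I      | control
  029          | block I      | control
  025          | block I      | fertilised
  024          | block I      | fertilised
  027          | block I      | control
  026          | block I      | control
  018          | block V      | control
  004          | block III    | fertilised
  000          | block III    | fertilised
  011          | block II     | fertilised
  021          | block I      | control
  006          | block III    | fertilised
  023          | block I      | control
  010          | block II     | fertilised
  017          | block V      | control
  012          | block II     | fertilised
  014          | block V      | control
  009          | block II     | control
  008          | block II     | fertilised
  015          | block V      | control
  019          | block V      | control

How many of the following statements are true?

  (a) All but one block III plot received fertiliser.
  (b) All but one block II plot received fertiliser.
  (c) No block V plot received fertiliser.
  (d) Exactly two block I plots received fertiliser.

3

(a) block III: |A| = 7, |A ∩ B| = 7; needs |A ∖ B| = 1 — false.
(b) block II: |A| = 7, |A ∩ B| = 6; needs |A ∖ B| = 1 — true.
(c) block V: |A| = 7, |A ∩ B| = 0; needs A ∩ B = ∅ (|A ∩ B| = 0) — true.
(d) block I: |A| = 9, |A ∩ B| = 2; needs |A ∩ B| = 2 — true.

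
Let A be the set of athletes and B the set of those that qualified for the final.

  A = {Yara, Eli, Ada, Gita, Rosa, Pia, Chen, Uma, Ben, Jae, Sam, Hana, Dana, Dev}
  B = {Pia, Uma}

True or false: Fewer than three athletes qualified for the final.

The determiner here denotes the relation: |A ∩ B| < 3.
A (the restrictor) = {Yara, Eli, Ada, Gita, Rosa, Pia, Chen, Uma, Ben, Jae, Sam, Hana, Dana, Dev}, |A| = 14.
A ∩ B = {Pia, Uma}, so |A ∩ B| = 2.
|A ∩ B| = 2, so the statement is true.

True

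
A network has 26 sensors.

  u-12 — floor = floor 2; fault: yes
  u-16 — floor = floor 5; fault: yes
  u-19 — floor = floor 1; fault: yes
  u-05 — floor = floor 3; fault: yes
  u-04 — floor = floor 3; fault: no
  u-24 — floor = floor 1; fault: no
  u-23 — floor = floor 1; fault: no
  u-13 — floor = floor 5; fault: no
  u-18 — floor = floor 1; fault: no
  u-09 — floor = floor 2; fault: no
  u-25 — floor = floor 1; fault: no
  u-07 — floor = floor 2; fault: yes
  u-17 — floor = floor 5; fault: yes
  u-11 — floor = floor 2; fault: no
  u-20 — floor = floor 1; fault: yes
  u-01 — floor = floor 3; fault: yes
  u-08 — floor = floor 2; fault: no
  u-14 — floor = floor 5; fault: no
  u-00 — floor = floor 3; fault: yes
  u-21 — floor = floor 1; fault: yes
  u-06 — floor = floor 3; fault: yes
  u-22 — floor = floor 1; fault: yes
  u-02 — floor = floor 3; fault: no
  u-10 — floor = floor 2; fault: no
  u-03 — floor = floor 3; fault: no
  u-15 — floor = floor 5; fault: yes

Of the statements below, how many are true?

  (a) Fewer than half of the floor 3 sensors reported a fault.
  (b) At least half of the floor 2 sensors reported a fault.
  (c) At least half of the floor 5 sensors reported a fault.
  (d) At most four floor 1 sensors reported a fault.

2

(a) floor 3: |A| = 7, |A ∩ B| = 4; needs |A ∩ B| < |A ∖ B| — false.
(b) floor 2: |A| = 6, |A ∩ B| = 2; needs |A ∩ B| ≥ |A ∖ B| — false.
(c) floor 5: |A| = 5, |A ∩ B| = 3; needs |A ∩ B| ≥ |A ∖ B| — true.
(d) floor 1: |A| = 8, |A ∩ B| = 4; needs |A ∩ B| ≤ 4 — true.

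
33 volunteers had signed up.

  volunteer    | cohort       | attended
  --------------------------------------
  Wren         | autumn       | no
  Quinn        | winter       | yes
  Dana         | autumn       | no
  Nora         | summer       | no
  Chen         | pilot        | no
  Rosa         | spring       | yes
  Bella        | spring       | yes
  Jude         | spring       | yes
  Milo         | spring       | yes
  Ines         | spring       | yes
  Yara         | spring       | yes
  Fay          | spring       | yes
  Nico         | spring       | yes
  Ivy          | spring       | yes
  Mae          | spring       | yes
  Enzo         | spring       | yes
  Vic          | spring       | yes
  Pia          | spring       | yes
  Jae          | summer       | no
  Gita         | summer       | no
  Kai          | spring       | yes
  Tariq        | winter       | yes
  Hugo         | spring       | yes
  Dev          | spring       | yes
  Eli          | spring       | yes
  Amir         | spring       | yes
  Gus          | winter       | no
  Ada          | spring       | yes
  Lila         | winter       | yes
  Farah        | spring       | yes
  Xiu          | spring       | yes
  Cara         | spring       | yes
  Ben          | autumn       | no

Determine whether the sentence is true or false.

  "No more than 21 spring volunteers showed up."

The determiner here denotes the relation: |A ∩ B| ≤ 21.
|A| = 22, |A ∩ B| = 22, |A ∖ B| = 0.
|A ∩ B| = 22, so the statement is false.

False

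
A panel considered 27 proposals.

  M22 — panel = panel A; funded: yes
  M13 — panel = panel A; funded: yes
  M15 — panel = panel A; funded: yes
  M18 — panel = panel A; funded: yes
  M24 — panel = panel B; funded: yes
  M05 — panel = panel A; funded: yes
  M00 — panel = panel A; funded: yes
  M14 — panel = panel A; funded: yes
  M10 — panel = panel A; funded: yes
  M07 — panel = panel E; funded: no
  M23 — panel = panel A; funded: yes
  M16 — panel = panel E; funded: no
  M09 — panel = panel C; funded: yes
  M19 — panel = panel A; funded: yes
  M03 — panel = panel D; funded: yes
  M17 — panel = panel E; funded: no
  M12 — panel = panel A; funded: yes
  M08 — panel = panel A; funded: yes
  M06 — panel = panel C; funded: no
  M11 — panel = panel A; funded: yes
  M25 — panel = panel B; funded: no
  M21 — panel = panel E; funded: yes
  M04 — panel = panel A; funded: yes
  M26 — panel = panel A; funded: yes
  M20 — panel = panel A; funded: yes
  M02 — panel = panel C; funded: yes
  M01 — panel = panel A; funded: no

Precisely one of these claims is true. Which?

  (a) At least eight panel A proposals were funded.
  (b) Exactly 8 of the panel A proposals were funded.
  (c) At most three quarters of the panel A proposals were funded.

(a)

|A| = 17, |A ∩ B| = 16, |A ∖ B| = 1.
(a) requires |A ∩ B| ≥ 8: true.
(b) requires |A ∩ B| = 8: false.
(c) requires |A ∩ B| / |A| ≤ 3/4: false.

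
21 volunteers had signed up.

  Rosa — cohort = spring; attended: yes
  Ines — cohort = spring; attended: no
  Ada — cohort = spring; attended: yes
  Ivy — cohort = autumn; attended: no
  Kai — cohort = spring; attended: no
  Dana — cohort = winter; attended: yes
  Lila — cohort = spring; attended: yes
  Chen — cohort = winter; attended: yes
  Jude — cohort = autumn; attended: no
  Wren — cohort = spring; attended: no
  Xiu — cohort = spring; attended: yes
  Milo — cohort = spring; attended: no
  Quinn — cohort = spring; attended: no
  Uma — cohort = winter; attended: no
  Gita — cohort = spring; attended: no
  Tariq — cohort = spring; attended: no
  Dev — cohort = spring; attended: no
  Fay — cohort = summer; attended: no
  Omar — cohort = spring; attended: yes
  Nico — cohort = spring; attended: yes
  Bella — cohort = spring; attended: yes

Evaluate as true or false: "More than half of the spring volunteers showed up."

False

'More than half of the spring volunteers showed up' holds iff |A ∩ B| > |A ∖ B|.
|A| = 15, |A ∩ B| = 7, |A ∖ B| = 8.
7 < 8, so the statement is false.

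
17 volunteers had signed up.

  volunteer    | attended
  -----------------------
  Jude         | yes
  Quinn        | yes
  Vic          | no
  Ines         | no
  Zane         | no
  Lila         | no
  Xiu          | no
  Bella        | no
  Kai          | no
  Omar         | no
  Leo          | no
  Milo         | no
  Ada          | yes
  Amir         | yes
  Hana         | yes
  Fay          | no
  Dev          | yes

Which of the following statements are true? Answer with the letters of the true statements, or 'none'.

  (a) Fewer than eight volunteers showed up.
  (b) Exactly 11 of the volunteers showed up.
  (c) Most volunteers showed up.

(a)

|A| = 17, |A ∩ B| = 6, |A ∖ B| = 11.
(a) |A ∩ B| < 8: holds.
(b) |A ∩ B| = 11: fails.
(c) |A ∩ B| > |A ∖ B|: fails.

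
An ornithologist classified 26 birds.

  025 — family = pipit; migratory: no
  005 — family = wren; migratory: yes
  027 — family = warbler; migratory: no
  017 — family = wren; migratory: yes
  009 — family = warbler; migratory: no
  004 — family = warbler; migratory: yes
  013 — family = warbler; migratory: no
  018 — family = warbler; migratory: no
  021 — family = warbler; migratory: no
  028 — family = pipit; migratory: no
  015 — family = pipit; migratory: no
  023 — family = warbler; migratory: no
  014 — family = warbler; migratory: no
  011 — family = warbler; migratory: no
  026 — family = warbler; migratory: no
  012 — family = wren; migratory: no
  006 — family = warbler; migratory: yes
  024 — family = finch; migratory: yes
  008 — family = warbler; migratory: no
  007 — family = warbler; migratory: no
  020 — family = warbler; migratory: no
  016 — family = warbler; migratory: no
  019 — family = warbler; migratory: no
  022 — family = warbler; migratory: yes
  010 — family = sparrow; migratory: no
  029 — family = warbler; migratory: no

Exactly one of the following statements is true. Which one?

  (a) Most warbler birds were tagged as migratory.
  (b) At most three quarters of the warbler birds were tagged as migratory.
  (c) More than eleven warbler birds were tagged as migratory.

(b)

|A| = 18, |A ∩ B| = 3, |A ∖ B| = 15.
(a) requires |A ∩ B| > |A ∖ B|: false.
(b) requires |A ∩ B| / |A| ≤ 3/4: true.
(c) requires |A ∩ B| > 11: false.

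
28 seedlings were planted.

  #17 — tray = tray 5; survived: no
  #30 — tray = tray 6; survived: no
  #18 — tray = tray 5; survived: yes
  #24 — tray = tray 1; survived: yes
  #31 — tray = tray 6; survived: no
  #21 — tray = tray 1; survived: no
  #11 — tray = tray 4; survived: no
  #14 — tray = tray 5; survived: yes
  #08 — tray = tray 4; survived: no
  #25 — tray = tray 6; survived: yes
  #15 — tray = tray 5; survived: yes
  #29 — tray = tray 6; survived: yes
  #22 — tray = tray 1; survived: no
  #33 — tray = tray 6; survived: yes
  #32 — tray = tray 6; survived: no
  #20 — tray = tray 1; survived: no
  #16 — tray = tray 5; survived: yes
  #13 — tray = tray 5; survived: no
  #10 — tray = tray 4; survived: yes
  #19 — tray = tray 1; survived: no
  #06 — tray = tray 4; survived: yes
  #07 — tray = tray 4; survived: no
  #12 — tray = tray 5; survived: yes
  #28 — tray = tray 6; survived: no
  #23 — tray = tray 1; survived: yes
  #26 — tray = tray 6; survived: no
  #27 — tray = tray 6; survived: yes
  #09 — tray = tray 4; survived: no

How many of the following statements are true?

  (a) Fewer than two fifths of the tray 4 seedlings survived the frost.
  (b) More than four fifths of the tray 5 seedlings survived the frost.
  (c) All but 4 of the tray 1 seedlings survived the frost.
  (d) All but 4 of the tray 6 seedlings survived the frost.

2

(a) tray 4: |A| = 6, |A ∩ B| = 2; needs |A ∩ B| / |A| < 2/5 — true.
(b) tray 5: |A| = 7, |A ∩ B| = 5; needs |A ∩ B| / |A| > 4/5 — false.
(c) tray 1: |A| = 6, |A ∩ B| = 2; needs |A ∖ B| = 4 — true.
(d) tray 6: |A| = 9, |A ∩ B| = 4; needs |A ∖ B| = 4 — false.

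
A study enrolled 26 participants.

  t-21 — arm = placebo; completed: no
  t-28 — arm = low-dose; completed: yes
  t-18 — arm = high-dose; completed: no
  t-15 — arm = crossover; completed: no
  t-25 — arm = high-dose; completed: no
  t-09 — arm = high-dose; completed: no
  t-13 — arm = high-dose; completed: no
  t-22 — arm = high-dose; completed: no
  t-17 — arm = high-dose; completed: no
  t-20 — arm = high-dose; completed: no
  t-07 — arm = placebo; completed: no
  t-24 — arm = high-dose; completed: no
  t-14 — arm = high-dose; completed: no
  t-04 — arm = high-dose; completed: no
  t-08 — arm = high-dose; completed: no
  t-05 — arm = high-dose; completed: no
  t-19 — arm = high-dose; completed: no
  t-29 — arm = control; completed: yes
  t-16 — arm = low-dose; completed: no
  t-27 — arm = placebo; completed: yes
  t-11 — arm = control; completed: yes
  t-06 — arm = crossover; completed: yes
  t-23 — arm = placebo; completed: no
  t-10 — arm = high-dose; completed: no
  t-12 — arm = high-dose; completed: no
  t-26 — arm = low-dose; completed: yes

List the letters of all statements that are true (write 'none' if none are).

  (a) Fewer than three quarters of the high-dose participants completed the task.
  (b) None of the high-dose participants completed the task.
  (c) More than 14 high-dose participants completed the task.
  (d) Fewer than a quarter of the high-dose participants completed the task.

(a), (b), (d)

|A| = 15, |A ∩ B| = 0, |A ∖ B| = 15.
(a) |A ∩ B| / |A| < 3/4: holds.
(b) A ∩ B = ∅ (|A ∩ B| = 0): holds.
(c) |A ∩ B| > 14: fails.
(d) |A ∩ B| / |A| < 1/4: holds.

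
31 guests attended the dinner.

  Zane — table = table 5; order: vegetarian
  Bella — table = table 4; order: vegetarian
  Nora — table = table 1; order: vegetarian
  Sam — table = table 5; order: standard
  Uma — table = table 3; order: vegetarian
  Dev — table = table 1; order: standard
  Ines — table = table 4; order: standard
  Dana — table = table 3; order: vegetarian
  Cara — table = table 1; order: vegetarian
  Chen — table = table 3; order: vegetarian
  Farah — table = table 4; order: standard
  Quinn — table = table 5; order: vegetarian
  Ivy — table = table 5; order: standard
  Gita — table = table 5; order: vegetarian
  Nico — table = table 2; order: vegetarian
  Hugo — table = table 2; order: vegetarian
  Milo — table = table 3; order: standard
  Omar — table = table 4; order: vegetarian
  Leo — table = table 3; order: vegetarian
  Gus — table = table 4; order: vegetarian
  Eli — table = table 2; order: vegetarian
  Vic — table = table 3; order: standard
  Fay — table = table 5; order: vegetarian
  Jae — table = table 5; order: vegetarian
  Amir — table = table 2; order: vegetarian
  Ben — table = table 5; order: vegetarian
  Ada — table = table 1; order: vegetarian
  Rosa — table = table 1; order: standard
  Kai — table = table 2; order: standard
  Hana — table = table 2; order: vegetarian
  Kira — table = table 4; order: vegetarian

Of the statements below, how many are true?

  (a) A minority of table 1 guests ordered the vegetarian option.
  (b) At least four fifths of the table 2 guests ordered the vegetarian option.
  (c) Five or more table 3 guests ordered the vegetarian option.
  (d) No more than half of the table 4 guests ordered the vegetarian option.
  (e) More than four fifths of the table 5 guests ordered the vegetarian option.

(a) table 1: |A| = 5, |A ∩ B| = 3; needs |A ∩ B| < |A ∖ B| — false.
(b) table 2: |A| = 6, |A ∩ B| = 5; needs |A ∩ B| / |A| ≥ 4/5 — true.
(c) table 3: |A| = 6, |A ∩ B| = 4; needs |A ∩ B| ≥ 5 — false.
(d) table 4: |A| = 6, |A ∩ B| = 4; needs |A ∩ B| ≤ |A ∖ B| — false.
(e) table 5: |A| = 8, |A ∩ B| = 6; needs |A ∩ B| / |A| > 4/5 — false.

1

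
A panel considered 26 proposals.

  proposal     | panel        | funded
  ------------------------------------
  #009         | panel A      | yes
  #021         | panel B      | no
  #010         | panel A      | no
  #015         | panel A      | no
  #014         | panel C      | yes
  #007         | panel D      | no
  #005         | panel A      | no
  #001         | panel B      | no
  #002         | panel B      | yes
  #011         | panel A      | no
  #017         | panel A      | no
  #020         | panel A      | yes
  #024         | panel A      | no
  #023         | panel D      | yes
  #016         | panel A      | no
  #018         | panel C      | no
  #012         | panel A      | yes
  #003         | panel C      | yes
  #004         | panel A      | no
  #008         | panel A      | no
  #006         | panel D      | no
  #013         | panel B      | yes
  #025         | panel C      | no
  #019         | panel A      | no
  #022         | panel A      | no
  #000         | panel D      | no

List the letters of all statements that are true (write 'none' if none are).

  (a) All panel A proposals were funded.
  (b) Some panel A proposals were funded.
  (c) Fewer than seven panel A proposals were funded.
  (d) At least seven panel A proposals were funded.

|A| = 14, |A ∩ B| = 3, |A ∖ B| = 11.
(a) A ⊆ B, i.e. every element of A is in B (|A ∖ B| = 0): fails.
(b) A ∩ B ≠ ∅ (|A ∩ B| ≥ 1): holds.
(c) |A ∩ B| < 7: holds.
(d) |A ∩ B| ≥ 7: fails.

(b), (c)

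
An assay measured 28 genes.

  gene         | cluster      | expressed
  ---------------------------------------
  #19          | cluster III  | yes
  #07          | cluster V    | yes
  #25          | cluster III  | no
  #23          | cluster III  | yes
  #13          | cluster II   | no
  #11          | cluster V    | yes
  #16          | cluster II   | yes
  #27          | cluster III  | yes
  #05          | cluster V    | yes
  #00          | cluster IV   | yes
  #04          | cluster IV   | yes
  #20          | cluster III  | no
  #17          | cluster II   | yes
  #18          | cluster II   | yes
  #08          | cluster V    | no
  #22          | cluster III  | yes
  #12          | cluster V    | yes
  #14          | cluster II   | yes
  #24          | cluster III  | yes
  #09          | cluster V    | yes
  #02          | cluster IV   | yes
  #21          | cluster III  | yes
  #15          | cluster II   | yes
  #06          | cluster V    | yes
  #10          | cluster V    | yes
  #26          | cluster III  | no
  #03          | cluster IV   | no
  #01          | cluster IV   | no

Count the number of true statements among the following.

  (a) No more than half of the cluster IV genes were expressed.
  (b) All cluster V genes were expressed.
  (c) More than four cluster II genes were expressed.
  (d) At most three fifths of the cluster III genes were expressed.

1

(a) cluster IV: |A| = 5, |A ∩ B| = 3; needs |A ∩ B| ≤ |A ∖ B| — false.
(b) cluster V: |A| = 8, |A ∩ B| = 7; needs A ⊆ B, i.e. every element of A is in B (|A ∖ B| = 0) — false.
(c) cluster II: |A| = 6, |A ∩ B| = 5; needs |A ∩ B| > 4 — true.
(d) cluster III: |A| = 9, |A ∩ B| = 6; needs |A ∩ B| / |A| ≤ 3/5 — false.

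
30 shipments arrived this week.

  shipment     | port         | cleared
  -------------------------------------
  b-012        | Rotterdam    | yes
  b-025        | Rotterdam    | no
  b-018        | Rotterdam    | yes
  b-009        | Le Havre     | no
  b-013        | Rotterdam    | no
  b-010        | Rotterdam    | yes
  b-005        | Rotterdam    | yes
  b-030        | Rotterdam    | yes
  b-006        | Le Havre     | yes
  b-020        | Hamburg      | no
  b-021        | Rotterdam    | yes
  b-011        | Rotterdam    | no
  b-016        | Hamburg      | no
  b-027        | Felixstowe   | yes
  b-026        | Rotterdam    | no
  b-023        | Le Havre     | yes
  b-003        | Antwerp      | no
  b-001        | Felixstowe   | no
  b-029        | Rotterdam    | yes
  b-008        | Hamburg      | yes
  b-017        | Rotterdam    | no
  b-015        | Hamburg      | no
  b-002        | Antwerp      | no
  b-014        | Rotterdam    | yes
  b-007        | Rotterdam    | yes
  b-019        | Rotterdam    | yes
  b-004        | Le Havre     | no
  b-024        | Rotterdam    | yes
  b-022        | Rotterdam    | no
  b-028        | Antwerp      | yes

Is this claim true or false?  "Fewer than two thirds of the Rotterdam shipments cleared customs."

True

Truth condition: |A ∩ B| / |A| < 2/3.
|A| = 17, |A ∩ B| = 11, |A ∖ B| = 6.
|A ∩ B|/|A| = 11/17, so the statement is true.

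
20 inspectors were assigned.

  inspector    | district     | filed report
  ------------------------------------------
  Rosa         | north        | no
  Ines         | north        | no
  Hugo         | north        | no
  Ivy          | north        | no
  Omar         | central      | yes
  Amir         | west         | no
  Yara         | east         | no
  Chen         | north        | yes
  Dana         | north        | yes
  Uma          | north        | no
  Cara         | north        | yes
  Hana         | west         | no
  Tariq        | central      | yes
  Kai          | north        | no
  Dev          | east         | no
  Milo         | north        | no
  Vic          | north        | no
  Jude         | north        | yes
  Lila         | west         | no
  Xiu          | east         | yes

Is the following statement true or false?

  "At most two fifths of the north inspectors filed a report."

'At most two fifths of the north inspectors filed a report' holds iff |A ∩ B| / |A| ≤ 2/5.
A (the restrictor) = {Rosa, Ines, Hugo, Ivy, Chen, Dana, Uma, Cara, Kai, Milo, Vic, Jude}, |A| = 12.
A ∩ B = {Chen, Dana, Cara, Jude}, so |A ∩ B| = 4.
A ∖ B = {Rosa, Ines, Hugo, Ivy, Uma, Kai, Milo, Vic}, so |A ∖ B| = 8.
|A ∩ B|/|A| = 4/12, so the statement is true.

True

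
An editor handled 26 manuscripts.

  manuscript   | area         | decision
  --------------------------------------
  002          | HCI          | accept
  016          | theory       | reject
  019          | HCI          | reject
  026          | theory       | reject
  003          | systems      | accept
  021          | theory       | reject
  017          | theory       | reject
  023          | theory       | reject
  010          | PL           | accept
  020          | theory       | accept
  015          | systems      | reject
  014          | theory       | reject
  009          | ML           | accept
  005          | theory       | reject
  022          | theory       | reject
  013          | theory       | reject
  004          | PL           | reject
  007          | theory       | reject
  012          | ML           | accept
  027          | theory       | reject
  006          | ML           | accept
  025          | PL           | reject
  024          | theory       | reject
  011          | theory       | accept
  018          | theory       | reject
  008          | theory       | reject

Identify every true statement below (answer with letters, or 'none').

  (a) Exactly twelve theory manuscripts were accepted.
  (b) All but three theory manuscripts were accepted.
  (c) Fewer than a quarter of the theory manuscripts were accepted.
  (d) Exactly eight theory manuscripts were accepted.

(c)

|A| = 16, |A ∩ B| = 2, |A ∖ B| = 14.
(a) |A ∩ B| = 12: fails.
(b) |A ∖ B| = 3: fails.
(c) |A ∩ B| / |A| < 1/4: holds.
(d) |A ∩ B| = 8: fails.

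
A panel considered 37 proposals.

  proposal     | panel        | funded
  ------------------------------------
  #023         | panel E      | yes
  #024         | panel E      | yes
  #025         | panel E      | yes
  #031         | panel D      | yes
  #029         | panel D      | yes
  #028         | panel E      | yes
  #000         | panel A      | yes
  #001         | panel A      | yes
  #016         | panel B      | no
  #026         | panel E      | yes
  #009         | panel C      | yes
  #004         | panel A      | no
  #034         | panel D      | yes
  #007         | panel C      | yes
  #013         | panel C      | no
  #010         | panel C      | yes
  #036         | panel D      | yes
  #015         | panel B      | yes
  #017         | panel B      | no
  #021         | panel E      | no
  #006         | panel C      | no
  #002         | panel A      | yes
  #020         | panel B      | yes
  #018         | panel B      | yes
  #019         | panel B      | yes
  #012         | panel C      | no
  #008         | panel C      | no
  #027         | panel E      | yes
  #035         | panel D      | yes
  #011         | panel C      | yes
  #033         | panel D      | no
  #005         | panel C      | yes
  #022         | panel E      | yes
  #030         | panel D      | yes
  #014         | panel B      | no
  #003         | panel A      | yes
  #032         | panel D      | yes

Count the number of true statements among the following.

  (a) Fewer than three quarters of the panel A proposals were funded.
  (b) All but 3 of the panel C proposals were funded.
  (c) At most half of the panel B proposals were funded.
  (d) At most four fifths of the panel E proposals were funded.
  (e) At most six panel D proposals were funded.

(a) panel A: |A| = 5, |A ∩ B| = 4; needs |A ∩ B| / |A| < 3/4 — false.
(b) panel C: |A| = 9, |A ∩ B| = 5; needs |A ∖ B| = 3 — false.
(c) panel B: |A| = 7, |A ∩ B| = 4; needs |A ∩ B| ≤ |A ∖ B| — false.
(d) panel E: |A| = 8, |A ∩ B| = 7; needs |A ∩ B| / |A| ≤ 4/5 — false.
(e) panel D: |A| = 8, |A ∩ B| = 7; needs |A ∩ B| ≤ 6 — false.

0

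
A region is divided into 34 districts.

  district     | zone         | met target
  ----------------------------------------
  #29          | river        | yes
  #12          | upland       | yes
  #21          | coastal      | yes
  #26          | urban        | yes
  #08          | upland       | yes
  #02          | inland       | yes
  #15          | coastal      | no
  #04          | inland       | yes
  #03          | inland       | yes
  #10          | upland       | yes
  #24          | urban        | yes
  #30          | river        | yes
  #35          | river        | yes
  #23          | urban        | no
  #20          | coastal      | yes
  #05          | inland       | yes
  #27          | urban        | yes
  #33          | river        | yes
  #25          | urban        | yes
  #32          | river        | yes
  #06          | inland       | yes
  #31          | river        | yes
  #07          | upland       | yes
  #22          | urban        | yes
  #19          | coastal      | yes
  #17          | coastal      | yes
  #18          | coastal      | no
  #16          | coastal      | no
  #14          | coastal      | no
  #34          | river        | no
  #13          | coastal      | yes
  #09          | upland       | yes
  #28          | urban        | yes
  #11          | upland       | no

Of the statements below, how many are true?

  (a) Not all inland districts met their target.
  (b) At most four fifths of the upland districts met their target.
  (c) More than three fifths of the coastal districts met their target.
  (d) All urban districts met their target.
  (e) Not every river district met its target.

(a) inland: |A| = 5, |A ∩ B| = 5; needs A ⊄ B (|A ∖ B| ≥ 1) — false.
(b) upland: |A| = 6, |A ∩ B| = 5; needs |A ∩ B| / |A| ≤ 4/5 — false.
(c) coastal: |A| = 9, |A ∩ B| = 5; needs |A ∩ B| / |A| > 3/5 — false.
(d) urban: |A| = 7, |A ∩ B| = 6; needs A ⊆ B, i.e. every element of A is in B (|A ∖ B| = 0) — false.
(e) river: |A| = 7, |A ∩ B| = 6; needs A ⊄ B (|A ∖ B| ≥ 1) — true.

1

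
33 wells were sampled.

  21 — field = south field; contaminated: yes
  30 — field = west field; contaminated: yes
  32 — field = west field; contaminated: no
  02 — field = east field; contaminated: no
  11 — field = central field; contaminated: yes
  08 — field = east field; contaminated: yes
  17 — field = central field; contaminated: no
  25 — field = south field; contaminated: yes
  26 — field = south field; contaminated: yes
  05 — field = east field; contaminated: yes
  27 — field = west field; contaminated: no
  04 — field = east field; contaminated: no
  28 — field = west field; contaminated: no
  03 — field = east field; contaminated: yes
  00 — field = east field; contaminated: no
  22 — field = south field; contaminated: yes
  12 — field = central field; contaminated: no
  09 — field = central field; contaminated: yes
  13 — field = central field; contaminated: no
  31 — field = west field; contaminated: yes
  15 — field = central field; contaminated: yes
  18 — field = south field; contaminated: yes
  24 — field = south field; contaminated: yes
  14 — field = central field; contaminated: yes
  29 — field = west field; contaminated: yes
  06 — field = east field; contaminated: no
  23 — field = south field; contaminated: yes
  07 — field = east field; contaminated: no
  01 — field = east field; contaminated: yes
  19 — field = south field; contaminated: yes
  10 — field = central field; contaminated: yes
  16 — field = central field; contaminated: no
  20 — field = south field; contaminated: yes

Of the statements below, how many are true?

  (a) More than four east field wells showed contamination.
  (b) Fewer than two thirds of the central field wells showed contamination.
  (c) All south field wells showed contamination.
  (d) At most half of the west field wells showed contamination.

(a) east field: |A| = 9, |A ∩ B| = 4; needs |A ∩ B| > 4 — false.
(b) central field: |A| = 9, |A ∩ B| = 5; needs |A ∩ B| / |A| < 2/3 — true.
(c) south field: |A| = 9, |A ∩ B| = 9; needs A ⊆ B, i.e. every element of A is in B (|A ∖ B| = 0) — true.
(d) west field: |A| = 6, |A ∩ B| = 3; needs |A ∩ B| ≤ |A ∖ B| — true.

3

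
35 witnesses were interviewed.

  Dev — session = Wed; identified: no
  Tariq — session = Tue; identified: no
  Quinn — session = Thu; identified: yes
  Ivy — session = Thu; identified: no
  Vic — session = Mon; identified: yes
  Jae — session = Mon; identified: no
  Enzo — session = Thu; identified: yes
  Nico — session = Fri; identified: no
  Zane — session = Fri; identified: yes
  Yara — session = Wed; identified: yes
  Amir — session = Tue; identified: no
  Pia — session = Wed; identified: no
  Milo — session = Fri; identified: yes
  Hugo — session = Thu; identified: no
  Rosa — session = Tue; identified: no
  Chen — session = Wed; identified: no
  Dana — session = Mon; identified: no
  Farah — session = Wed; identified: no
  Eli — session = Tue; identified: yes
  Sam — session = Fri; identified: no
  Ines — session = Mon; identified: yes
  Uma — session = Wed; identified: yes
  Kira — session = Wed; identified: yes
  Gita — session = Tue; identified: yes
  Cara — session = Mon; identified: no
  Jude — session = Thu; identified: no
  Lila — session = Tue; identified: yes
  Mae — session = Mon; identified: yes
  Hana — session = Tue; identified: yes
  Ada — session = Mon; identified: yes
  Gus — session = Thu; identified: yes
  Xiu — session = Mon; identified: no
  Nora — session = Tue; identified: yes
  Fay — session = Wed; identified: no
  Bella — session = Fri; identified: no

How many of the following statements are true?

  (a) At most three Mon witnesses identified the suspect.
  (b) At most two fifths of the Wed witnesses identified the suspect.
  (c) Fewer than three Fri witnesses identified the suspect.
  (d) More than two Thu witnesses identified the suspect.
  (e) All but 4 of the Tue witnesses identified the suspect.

3

(a) Mon: |A| = 8, |A ∩ B| = 4; needs |A ∩ B| ≤ 3 — false.
(b) Wed: |A| = 8, |A ∩ B| = 3; needs |A ∩ B| / |A| ≤ 2/5 — true.
(c) Fri: |A| = 5, |A ∩ B| = 2; needs |A ∩ B| < 3 — true.
(d) Thu: |A| = 6, |A ∩ B| = 3; needs |A ∩ B| > 2 — true.
(e) Tue: |A| = 8, |A ∩ B| = 5; needs |A ∖ B| = 4 — false.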